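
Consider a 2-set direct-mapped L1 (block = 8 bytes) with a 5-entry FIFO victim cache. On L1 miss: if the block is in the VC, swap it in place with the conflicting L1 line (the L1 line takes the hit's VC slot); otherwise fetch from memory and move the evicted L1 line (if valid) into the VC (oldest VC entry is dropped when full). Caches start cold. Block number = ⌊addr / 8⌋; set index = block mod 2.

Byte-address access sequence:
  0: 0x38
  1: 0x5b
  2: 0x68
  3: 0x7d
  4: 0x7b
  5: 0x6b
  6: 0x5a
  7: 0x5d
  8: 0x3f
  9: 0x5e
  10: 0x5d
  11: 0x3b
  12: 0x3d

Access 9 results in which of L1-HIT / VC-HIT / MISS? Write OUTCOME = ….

OUTCOME = VC-HIT

  [0] addr=0x38 blk=7 s=1: MISS | VC []
  [1] addr=0x5b blk=11 s=1: MISS | VC [7]
  [2] addr=0x68 blk=13 s=1: MISS | VC [7, 11]
  [3] addr=0x7d blk=15 s=1: MISS | VC [7, 11, 13]
  [4] addr=0x7b blk=15 s=1: L1-HIT | VC [7, 11, 13]
  [5] addr=0x6b blk=13 s=1: VC-HIT | VC [7, 11, 15]
  [6] addr=0x5a blk=11 s=1: VC-HIT | VC [7, 13, 15]
  [7] addr=0x5d blk=11 s=1: L1-HIT | VC [7, 13, 15]
  [8] addr=0x3f blk=7 s=1: VC-HIT | VC [11, 13, 15]
  [9] addr=0x5e blk=11 s=1: VC-HIT | VC [7, 13, 15]
  [10] addr=0x5d blk=11 s=1: L1-HIT | VC [7, 13, 15]
  [11] addr=0x3b blk=7 s=1: VC-HIT | VC [11, 13, 15]
  [12] addr=0x3d blk=7 s=1: L1-HIT | VC [11, 13, 15]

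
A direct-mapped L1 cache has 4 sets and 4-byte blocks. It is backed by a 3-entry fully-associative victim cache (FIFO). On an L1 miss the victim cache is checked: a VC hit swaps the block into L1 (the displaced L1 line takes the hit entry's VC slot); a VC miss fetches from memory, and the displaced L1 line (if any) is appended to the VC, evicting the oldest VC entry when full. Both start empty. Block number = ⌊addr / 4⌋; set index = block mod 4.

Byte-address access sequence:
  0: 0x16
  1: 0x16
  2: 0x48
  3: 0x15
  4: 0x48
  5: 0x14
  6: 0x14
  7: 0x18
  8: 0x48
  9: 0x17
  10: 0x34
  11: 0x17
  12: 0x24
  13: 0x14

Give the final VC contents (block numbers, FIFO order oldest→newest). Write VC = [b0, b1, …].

VC = [6, 13, 9]

#0 0x16→b5/s1 MISS; vc=[]
#1 0x16→b5/s1 L1-HIT; vc=[]
#2 0x48→b18/s2 MISS; vc=[]
#3 0x15→b5/s1 L1-HIT; vc=[]
#4 0x48→b18/s2 L1-HIT; vc=[]
#5 0x14→b5/s1 L1-HIT; vc=[]
#6 0x14→b5/s1 L1-HIT; vc=[]
#7 0x18→b6/s2 MISS; vc=[18]
#8 0x48→b18/s2 VC-HIT; vc=[6]
#9 0x17→b5/s1 L1-HIT; vc=[6]
#10 0x34→b13/s1 MISS; vc=[6,5]
#11 0x17→b5/s1 VC-HIT; vc=[6,13]
#12 0x24→b9/s1 MISS; vc=[6,13,5]
#13 0x14→b5/s1 VC-HIT; vc=[6,13,9]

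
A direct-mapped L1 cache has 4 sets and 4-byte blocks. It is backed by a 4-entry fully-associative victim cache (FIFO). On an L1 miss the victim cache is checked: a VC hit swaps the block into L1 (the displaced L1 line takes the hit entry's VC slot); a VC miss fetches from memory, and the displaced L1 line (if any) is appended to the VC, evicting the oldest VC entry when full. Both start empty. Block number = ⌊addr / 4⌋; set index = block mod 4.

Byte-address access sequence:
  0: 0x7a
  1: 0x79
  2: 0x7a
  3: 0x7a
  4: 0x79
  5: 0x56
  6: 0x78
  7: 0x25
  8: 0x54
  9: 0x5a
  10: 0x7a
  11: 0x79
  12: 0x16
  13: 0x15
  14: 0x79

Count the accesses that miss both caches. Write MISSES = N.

#0 0x7a→b30/s2 MISS; vc=[]
#1 0x79→b30/s2 L1-HIT; vc=[]
#2 0x7a→b30/s2 L1-HIT; vc=[]
#3 0x7a→b30/s2 L1-HIT; vc=[]
#4 0x79→b30/s2 L1-HIT; vc=[]
#5 0x56→b21/s1 MISS; vc=[]
#6 0x78→b30/s2 L1-HIT; vc=[]
#7 0x25→b9/s1 MISS; vc=[21]
#8 0x54→b21/s1 VC-HIT; vc=[9]
#9 0x5a→b22/s2 MISS; vc=[9,30]
#10 0x7a→b30/s2 VC-HIT; vc=[9,22]
#11 0x79→b30/s2 L1-HIT; vc=[9,22]
#12 0x16→b5/s1 MISS; vc=[9,22,21]
#13 0x15→b5/s1 L1-HIT; vc=[9,22,21]
#14 0x79→b30/s2 L1-HIT; vc=[9,22,21]

MISSES = 5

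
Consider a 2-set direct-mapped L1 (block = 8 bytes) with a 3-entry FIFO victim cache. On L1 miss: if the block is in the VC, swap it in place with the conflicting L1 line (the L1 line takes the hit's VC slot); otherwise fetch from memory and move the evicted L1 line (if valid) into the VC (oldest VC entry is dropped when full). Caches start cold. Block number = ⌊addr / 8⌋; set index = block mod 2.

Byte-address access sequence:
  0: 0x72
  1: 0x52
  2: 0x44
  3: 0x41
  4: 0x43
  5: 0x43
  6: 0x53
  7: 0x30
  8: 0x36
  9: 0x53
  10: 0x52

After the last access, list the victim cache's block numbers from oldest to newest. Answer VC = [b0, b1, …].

#0 0x72→b14/s0 MISS; vc=[]
#1 0x52→b10/s0 MISS; vc=[14]
#2 0x44→b8/s0 MISS; vc=[14,10]
#3 0x41→b8/s0 L1-HIT; vc=[14,10]
#4 0x43→b8/s0 L1-HIT; vc=[14,10]
#5 0x43→b8/s0 L1-HIT; vc=[14,10]
#6 0x53→b10/s0 VC-HIT; vc=[14,8]
#7 0x30→b6/s0 MISS; vc=[14,8,10]
#8 0x36→b6/s0 L1-HIT; vc=[14,8,10]
#9 0x53→b10/s0 VC-HIT; vc=[14,8,6]
#10 0x52→b10/s0 L1-HIT; vc=[14,8,6]

VC = [14, 8, 6]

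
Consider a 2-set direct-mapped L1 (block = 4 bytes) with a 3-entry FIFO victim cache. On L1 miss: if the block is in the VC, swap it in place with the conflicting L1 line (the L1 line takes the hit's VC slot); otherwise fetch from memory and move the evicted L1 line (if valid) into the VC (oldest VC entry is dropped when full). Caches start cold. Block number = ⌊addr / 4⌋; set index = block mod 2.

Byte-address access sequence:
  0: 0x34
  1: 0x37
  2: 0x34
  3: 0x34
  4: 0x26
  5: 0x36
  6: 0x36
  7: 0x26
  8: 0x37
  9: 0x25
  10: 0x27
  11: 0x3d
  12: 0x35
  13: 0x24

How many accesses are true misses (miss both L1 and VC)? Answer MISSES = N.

  [0] addr=0x34 blk=13 s=1: MISS | VC []
  [1] addr=0x37 blk=13 s=1: L1-HIT | VC []
  [2] addr=0x34 blk=13 s=1: L1-HIT | VC []
  [3] addr=0x34 blk=13 s=1: L1-HIT | VC []
  [4] addr=0x26 blk=9 s=1: MISS | VC [13]
  [5] addr=0x36 blk=13 s=1: VC-HIT | VC [9]
  [6] addr=0x36 blk=13 s=1: L1-HIT | VC [9]
  [7] addr=0x26 blk=9 s=1: VC-HIT | VC [13]
  [8] addr=0x37 blk=13 s=1: VC-HIT | VC [9]
  [9] addr=0x25 blk=9 s=1: VC-HIT | VC [13]
  [10] addr=0x27 blk=9 s=1: L1-HIT | VC [13]
  [11] addr=0x3d blk=15 s=1: MISS | VC [13, 9]
  [12] addr=0x35 blk=13 s=1: VC-HIT | VC [15, 9]
  [13] addr=0x24 blk=9 s=1: VC-HIT | VC [15, 13]

MISSES = 3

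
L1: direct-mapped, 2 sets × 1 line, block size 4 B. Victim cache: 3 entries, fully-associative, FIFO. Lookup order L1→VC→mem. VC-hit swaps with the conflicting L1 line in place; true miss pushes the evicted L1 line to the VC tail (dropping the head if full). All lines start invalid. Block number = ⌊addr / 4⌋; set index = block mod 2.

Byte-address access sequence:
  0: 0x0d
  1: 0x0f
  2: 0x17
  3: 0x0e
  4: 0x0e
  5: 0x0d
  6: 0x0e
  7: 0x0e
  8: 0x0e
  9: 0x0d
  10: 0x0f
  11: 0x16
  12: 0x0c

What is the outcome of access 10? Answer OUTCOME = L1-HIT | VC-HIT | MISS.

0: 0xd (blk 3, set 1) → MISS  vc=[]
1: 0xf (blk 3, set 1) → L1-HIT  vc=[]
2: 0x17 (blk 5, set 1) → MISS  vc=[3]
3: 0xe (blk 3, set 1) → VC-HIT  vc=[5]
4: 0xe (blk 3, set 1) → L1-HIT  vc=[5]
5: 0xd (blk 3, set 1) → L1-HIT  vc=[5]
6: 0xe (blk 3, set 1) → L1-HIT  vc=[5]
7: 0xe (blk 3, set 1) → L1-HIT  vc=[5]
8: 0xe (blk 3, set 1) → L1-HIT  vc=[5]
9: 0xd (blk 3, set 1) → L1-HIT  vc=[5]
10: 0xf (blk 3, set 1) → L1-HIT  vc=[5]
11: 0x16 (blk 5, set 1) → VC-HIT  vc=[3]
12: 0xc (blk 3, set 1) → VC-HIT  vc=[5]

OUTCOME = L1-HIT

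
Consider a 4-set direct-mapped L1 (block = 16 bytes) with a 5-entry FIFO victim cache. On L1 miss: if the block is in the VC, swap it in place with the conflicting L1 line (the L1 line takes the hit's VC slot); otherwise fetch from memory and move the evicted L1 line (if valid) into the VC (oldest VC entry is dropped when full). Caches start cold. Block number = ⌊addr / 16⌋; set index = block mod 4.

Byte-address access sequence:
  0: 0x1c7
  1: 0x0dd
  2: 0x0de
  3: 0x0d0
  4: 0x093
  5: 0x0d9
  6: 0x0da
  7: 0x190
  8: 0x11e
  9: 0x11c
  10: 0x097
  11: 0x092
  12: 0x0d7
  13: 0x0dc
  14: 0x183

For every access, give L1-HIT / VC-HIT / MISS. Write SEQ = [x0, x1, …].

SEQ = [MISS, MISS, L1-HIT, L1-HIT, MISS, VC-HIT, L1-HIT, MISS, MISS, L1-HIT, VC-HIT, L1-HIT, VC-HIT, L1-HIT, MISS]

#0 0x1c7→b28/s0 MISS; vc=[]
#1 0xdd→b13/s1 MISS; vc=[]
#2 0xde→b13/s1 L1-HIT; vc=[]
#3 0xd0→b13/s1 L1-HIT; vc=[]
#4 0x93→b9/s1 MISS; vc=[13]
#5 0xd9→b13/s1 VC-HIT; vc=[9]
#6 0xda→b13/s1 L1-HIT; vc=[9]
#7 0x190→b25/s1 MISS; vc=[9,13]
#8 0x11e→b17/s1 MISS; vc=[9,13,25]
#9 0x11c→b17/s1 L1-HIT; vc=[9,13,25]
#10 0x97→b9/s1 VC-HIT; vc=[17,13,25]
#11 0x92→b9/s1 L1-HIT; vc=[17,13,25]
#12 0xd7→b13/s1 VC-HIT; vc=[17,9,25]
#13 0xdc→b13/s1 L1-HIT; vc=[17,9,25]
#14 0x183→b24/s0 MISS; vc=[17,9,25,28]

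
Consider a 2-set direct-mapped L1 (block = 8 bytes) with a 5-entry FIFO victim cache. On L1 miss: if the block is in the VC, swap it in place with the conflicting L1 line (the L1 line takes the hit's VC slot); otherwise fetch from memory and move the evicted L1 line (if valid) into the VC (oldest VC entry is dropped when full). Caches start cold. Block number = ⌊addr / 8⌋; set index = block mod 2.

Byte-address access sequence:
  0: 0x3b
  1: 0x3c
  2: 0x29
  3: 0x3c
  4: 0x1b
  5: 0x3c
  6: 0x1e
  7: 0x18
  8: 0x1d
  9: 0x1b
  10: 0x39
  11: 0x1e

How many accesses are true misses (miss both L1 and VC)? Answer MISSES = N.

MISSES = 3

0: 0x3b (blk 7, set 1) → MISS  vc=[]
1: 0x3c (blk 7, set 1) → L1-HIT  vc=[]
2: 0x29 (blk 5, set 1) → MISS  vc=[7]
3: 0x3c (blk 7, set 1) → VC-HIT  vc=[5]
4: 0x1b (blk 3, set 1) → MISS  vc=[5, 7]
5: 0x3c (blk 7, set 1) → VC-HIT  vc=[5, 3]
6: 0x1e (blk 3, set 1) → VC-HIT  vc=[5, 7]
7: 0x18 (blk 3, set 1) → L1-HIT  vc=[5, 7]
8: 0x1d (blk 3, set 1) → L1-HIT  vc=[5, 7]
9: 0x1b (blk 3, set 1) → L1-HIT  vc=[5, 7]
10: 0x39 (blk 7, set 1) → VC-HIT  vc=[5, 3]
11: 0x1e (blk 3, set 1) → VC-HIT  vc=[5, 7]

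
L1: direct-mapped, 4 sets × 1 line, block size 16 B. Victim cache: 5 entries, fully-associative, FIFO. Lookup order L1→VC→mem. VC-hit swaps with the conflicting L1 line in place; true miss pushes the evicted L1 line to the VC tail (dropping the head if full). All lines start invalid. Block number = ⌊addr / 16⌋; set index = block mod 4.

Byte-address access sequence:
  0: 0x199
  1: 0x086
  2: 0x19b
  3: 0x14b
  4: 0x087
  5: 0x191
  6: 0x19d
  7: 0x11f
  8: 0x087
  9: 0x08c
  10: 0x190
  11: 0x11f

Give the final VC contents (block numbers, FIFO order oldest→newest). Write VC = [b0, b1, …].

  [0] addr=0x199 blk=25 s=1: MISS | VC []
  [1] addr=0x86 blk=8 s=0: MISS | VC []
  [2] addr=0x19b blk=25 s=1: L1-HIT | VC []
  [3] addr=0x14b blk=20 s=0: MISS | VC [8]
  [4] addr=0x87 blk=8 s=0: VC-HIT | VC [20]
  [5] addr=0x191 blk=25 s=1: L1-HIT | VC [20]
  [6] addr=0x19d blk=25 s=1: L1-HIT | VC [20]
  [7] addr=0x11f blk=17 s=1: MISS | VC [20, 25]
  [8] addr=0x87 blk=8 s=0: L1-HIT | VC [20, 25]
  [9] addr=0x8c blk=8 s=0: L1-HIT | VC [20, 25]
  [10] addr=0x190 blk=25 s=1: VC-HIT | VC [20, 17]
  [11] addr=0x11f blk=17 s=1: VC-HIT | VC [20, 25]

VC = [20, 25]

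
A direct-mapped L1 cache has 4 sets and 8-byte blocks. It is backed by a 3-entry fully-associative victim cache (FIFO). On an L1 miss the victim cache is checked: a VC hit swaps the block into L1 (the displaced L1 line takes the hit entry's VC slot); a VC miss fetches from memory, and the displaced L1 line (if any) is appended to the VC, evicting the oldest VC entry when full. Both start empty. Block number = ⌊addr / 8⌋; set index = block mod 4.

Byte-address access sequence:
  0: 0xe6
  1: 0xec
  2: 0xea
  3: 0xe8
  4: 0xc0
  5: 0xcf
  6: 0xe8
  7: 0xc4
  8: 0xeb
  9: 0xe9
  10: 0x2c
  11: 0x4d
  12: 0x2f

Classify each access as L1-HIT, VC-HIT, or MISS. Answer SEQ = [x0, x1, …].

0: 0xe6 (blk 28, set 0) → MISS  vc=[]
1: 0xec (blk 29, set 1) → MISS  vc=[]
2: 0xea (blk 29, set 1) → L1-HIT  vc=[]
3: 0xe8 (blk 29, set 1) → L1-HIT  vc=[]
4: 0xc0 (blk 24, set 0) → MISS  vc=[28]
5: 0xcf (blk 25, set 1) → MISS  vc=[28, 29]
6: 0xe8 (blk 29, set 1) → VC-HIT  vc=[28, 25]
7: 0xc4 (blk 24, set 0) → L1-HIT  vc=[28, 25]
8: 0xeb (blk 29, set 1) → L1-HIT  vc=[28, 25]
9: 0xe9 (blk 29, set 1) → L1-HIT  vc=[28, 25]
10: 0x2c (blk 5, set 1) → MISS  vc=[28, 25, 29]
11: 0x4d (blk 9, set 1) → MISS  vc=[25, 29, 5]
12: 0x2f (blk 5, set 1) → VC-HIT  vc=[25, 29, 9]

SEQ = [MISS, MISS, L1-HIT, L1-HIT, MISS, MISS, VC-HIT, L1-HIT, L1-HIT, L1-HIT, MISS, MISS, VC-HIT]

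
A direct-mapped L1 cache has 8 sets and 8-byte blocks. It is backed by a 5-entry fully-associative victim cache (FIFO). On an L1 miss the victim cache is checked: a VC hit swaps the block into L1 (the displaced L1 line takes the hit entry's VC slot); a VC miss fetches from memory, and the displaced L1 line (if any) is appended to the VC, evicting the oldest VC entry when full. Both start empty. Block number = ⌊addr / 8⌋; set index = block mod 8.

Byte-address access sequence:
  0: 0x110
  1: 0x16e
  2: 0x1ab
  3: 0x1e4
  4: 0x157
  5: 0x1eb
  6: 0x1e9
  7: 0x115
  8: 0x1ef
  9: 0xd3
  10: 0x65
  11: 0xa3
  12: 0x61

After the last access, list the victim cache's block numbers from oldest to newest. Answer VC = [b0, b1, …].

VC = [42, 53, 34, 60, 20]

0: 0x110 (blk 34, set 2) → MISS  vc=[]
1: 0x16e (blk 45, set 5) → MISS  vc=[]
2: 0x1ab (blk 53, set 5) → MISS  vc=[45]
3: 0x1e4 (blk 60, set 4) → MISS  vc=[45]
4: 0x157 (blk 42, set 2) → MISS  vc=[45, 34]
5: 0x1eb (blk 61, set 5) → MISS  vc=[45, 34, 53]
6: 0x1e9 (blk 61, set 5) → L1-HIT  vc=[45, 34, 53]
7: 0x115 (blk 34, set 2) → VC-HIT  vc=[45, 42, 53]
8: 0x1ef (blk 61, set 5) → L1-HIT  vc=[45, 42, 53]
9: 0xd3 (blk 26, set 2) → MISS  vc=[45, 42, 53, 34]
10: 0x65 (blk 12, set 4) → MISS  vc=[45, 42, 53, 34, 60]
11: 0xa3 (blk 20, set 4) → MISS  vc=[42, 53, 34, 60, 12]
12: 0x61 (blk 12, set 4) → VC-HIT  vc=[42, 53, 34, 60, 20]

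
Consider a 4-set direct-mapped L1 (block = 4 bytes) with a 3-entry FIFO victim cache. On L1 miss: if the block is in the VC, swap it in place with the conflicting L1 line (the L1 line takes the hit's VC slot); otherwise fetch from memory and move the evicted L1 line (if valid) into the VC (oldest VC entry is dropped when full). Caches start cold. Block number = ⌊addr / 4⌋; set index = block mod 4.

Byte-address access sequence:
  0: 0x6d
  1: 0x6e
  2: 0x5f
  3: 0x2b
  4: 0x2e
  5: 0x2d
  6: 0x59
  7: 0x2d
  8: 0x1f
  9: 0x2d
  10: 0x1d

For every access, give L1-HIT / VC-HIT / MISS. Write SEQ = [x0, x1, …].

SEQ = [MISS, L1-HIT, MISS, MISS, MISS, L1-HIT, MISS, L1-HIT, MISS, VC-HIT, VC-HIT]

0: 0x6d (blk 27, set 3) → MISS  vc=[]
1: 0x6e (blk 27, set 3) → L1-HIT  vc=[]
2: 0x5f (blk 23, set 3) → MISS  vc=[27]
3: 0x2b (blk 10, set 2) → MISS  vc=[27]
4: 0x2e (blk 11, set 3) → MISS  vc=[27, 23]
5: 0x2d (blk 11, set 3) → L1-HIT  vc=[27, 23]
6: 0x59 (blk 22, set 2) → MISS  vc=[27, 23, 10]
7: 0x2d (blk 11, set 3) → L1-HIT  vc=[27, 23, 10]
8: 0x1f (blk 7, set 3) → MISS  vc=[23, 10, 11]
9: 0x2d (blk 11, set 3) → VC-HIT  vc=[23, 10, 7]
10: 0x1d (blk 7, set 3) → VC-HIT  vc=[23, 10, 11]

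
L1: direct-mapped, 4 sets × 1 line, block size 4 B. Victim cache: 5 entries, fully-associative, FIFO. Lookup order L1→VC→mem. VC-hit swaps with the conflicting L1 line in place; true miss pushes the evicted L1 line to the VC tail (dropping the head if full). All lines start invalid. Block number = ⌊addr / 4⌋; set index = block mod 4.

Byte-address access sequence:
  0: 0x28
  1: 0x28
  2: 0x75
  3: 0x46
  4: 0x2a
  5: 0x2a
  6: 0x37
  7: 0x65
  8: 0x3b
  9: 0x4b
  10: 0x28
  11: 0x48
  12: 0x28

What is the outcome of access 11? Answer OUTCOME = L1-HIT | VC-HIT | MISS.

OUTCOME = VC-HIT

  [0] addr=0x28 blk=10 s=2: MISS | VC []
  [1] addr=0x28 blk=10 s=2: L1-HIT | VC []
  [2] addr=0x75 blk=29 s=1: MISS | VC []
  [3] addr=0x46 blk=17 s=1: MISS | VC [29]
  [4] addr=0x2a blk=10 s=2: L1-HIT | VC [29]
  [5] addr=0x2a blk=10 s=2: L1-HIT | VC [29]
  [6] addr=0x37 blk=13 s=1: MISS | VC [29, 17]
  [7] addr=0x65 blk=25 s=1: MISS | VC [29, 17, 13]
  [8] addr=0x3b blk=14 s=2: MISS | VC [29, 17, 13, 10]
  [9] addr=0x4b blk=18 s=2: MISS | VC [29, 17, 13, 10, 14]
  [10] addr=0x28 blk=10 s=2: VC-HIT | VC [29, 17, 13, 18, 14]
  [11] addr=0x48 blk=18 s=2: VC-HIT | VC [29, 17, 13, 10, 14]
  [12] addr=0x28 blk=10 s=2: VC-HIT | VC [29, 17, 13, 18, 14]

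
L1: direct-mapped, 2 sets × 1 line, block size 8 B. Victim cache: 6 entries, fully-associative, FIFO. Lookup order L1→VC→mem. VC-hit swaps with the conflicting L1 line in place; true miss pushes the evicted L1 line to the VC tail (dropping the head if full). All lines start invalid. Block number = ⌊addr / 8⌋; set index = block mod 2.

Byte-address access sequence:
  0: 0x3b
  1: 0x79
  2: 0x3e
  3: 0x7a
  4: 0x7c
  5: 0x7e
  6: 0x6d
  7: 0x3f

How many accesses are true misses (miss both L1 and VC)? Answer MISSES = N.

  [0] addr=0x3b blk=7 s=1: MISS | VC []
  [1] addr=0x79 blk=15 s=1: MISS | VC [7]
  [2] addr=0x3e blk=7 s=1: VC-HIT | VC [15]
  [3] addr=0x7a blk=15 s=1: VC-HIT | VC [7]
  [4] addr=0x7c blk=15 s=1: L1-HIT | VC [7]
  [5] addr=0x7e blk=15 s=1: L1-HIT | VC [7]
  [6] addr=0x6d blk=13 s=1: MISS | VC [7, 15]
  [7] addr=0x3f blk=7 s=1: VC-HIT | VC [13, 15]

MISSES = 3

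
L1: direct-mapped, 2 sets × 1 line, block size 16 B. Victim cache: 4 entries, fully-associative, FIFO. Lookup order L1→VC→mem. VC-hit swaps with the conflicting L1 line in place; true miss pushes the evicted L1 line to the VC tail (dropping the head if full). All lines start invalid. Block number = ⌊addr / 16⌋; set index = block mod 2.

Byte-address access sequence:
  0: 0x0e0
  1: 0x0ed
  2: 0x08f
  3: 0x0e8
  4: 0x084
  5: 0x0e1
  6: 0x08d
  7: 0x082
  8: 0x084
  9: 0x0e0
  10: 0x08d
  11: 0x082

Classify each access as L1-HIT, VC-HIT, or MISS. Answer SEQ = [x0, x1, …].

  [0] addr=0xe0 blk=14 s=0: MISS | VC []
  [1] addr=0xed blk=14 s=0: L1-HIT | VC []
  [2] addr=0x8f blk=8 s=0: MISS | VC [14]
  [3] addr=0xe8 blk=14 s=0: VC-HIT | VC [8]
  [4] addr=0x84 blk=8 s=0: VC-HIT | VC [14]
  [5] addr=0xe1 blk=14 s=0: VC-HIT | VC [8]
  [6] addr=0x8d blk=8 s=0: VC-HIT | VC [14]
  [7] addr=0x82 blk=8 s=0: L1-HIT | VC [14]
  [8] addr=0x84 blk=8 s=0: L1-HIT | VC [14]
  [9] addr=0xe0 blk=14 s=0: VC-HIT | VC [8]
  [10] addr=0x8d blk=8 s=0: VC-HIT | VC [14]
  [11] addr=0x82 blk=8 s=0: L1-HIT | VC [14]

SEQ = [MISS, L1-HIT, MISS, VC-HIT, VC-HIT, VC-HIT, VC-HIT, L1-HIT, L1-HIT, VC-HIT, VC-HIT, L1-HIT]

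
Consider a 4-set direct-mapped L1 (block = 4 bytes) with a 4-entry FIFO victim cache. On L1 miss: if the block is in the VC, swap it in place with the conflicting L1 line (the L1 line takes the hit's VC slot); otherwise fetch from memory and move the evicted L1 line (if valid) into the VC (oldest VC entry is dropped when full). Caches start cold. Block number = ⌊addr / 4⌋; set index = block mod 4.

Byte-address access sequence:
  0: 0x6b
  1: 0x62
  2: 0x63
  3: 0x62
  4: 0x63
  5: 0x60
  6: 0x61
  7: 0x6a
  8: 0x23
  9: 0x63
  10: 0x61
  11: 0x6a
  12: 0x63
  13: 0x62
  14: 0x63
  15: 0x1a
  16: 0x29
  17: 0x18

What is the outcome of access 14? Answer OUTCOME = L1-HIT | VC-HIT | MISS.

0: 0x6b (blk 26, set 2) → MISS  vc=[]
1: 0x62 (blk 24, set 0) → MISS  vc=[]
2: 0x63 (blk 24, set 0) → L1-HIT  vc=[]
3: 0x62 (blk 24, set 0) → L1-HIT  vc=[]
4: 0x63 (blk 24, set 0) → L1-HIT  vc=[]
5: 0x60 (blk 24, set 0) → L1-HIT  vc=[]
6: 0x61 (blk 24, set 0) → L1-HIT  vc=[]
7: 0x6a (blk 26, set 2) → L1-HIT  vc=[]
8: 0x23 (blk 8, set 0) → MISS  vc=[24]
9: 0x63 (blk 24, set 0) → VC-HIT  vc=[8]
10: 0x61 (blk 24, set 0) → L1-HIT  vc=[8]
11: 0x6a (blk 26, set 2) → L1-HIT  vc=[8]
12: 0x63 (blk 24, set 0) → L1-HIT  vc=[8]
13: 0x62 (blk 24, set 0) → L1-HIT  vc=[8]
14: 0x63 (blk 24, set 0) → L1-HIT  vc=[8]
15: 0x1a (blk 6, set 2) → MISS  vc=[8, 26]
16: 0x29 (blk 10, set 2) → MISS  vc=[8, 26, 6]
17: 0x18 (blk 6, set 2) → VC-HIT  vc=[8, 26, 10]

OUTCOME = L1-HIT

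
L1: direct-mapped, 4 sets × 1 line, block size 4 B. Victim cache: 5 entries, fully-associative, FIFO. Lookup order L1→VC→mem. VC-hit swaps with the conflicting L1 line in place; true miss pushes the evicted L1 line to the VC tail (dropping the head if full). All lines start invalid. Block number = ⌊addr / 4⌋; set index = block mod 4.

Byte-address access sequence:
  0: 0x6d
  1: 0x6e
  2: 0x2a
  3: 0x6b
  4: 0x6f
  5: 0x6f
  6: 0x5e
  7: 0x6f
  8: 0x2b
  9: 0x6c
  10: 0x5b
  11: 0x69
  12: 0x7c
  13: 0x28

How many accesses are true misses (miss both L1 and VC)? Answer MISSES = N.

MISSES = 6

#0 0x6d→b27/s3 MISS; vc=[]
#1 0x6e→b27/s3 L1-HIT; vc=[]
#2 0x2a→b10/s2 MISS; vc=[]
#3 0x6b→b26/s2 MISS; vc=[10]
#4 0x6f→b27/s3 L1-HIT; vc=[10]
#5 0x6f→b27/s3 L1-HIT; vc=[10]
#6 0x5e→b23/s3 MISS; vc=[10,27]
#7 0x6f→b27/s3 VC-HIT; vc=[10,23]
#8 0x2b→b10/s2 VC-HIT; vc=[26,23]
#9 0x6c→b27/s3 L1-HIT; vc=[26,23]
#10 0x5b→b22/s2 MISS; vc=[26,23,10]
#11 0x69→b26/s2 VC-HIT; vc=[22,23,10]
#12 0x7c→b31/s3 MISS; vc=[22,23,10,27]
#13 0x28→b10/s2 VC-HIT; vc=[22,23,26,27]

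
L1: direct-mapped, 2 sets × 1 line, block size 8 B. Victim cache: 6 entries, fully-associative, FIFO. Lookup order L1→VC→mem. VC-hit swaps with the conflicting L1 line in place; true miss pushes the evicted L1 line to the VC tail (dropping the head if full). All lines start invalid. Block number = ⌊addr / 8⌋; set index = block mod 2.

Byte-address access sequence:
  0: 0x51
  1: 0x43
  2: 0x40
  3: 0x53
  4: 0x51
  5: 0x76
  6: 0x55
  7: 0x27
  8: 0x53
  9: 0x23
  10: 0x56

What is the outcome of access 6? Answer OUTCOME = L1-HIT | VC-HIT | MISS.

  [0] addr=0x51 blk=10 s=0: MISS | VC []
  [1] addr=0x43 blk=8 s=0: MISS | VC [10]
  [2] addr=0x40 blk=8 s=0: L1-HIT | VC [10]
  [3] addr=0x53 blk=10 s=0: VC-HIT | VC [8]
  [4] addr=0x51 blk=10 s=0: L1-HIT | VC [8]
  [5] addr=0x76 blk=14 s=0: MISS | VC [8, 10]
  [6] addr=0x55 blk=10 s=0: VC-HIT | VC [8, 14]
  [7] addr=0x27 blk=4 s=0: MISS | VC [8, 14, 10]
  [8] addr=0x53 blk=10 s=0: VC-HIT | VC [8, 14, 4]
  [9] addr=0x23 blk=4 s=0: VC-HIT | VC [8, 14, 10]
  [10] addr=0x56 blk=10 s=0: VC-HIT | VC [8, 14, 4]

OUTCOME = VC-HIT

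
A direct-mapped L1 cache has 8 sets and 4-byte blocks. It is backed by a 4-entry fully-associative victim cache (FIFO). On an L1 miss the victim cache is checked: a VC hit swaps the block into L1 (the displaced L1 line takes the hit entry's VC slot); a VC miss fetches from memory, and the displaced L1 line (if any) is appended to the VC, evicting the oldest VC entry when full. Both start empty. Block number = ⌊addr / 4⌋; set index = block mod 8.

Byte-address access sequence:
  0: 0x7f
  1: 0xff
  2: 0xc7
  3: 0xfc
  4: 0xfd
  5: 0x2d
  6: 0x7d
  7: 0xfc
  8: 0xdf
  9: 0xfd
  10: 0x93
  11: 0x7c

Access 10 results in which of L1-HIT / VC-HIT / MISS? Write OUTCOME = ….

OUTCOME = MISS

  [0] addr=0x7f blk=31 s=7: MISS | VC []
  [1] addr=0xff blk=63 s=7: MISS | VC [31]
  [2] addr=0xc7 blk=49 s=1: MISS | VC [31]
  [3] addr=0xfc blk=63 s=7: L1-HIT | VC [31]
  [4] addr=0xfd blk=63 s=7: L1-HIT | VC [31]
  [5] addr=0x2d blk=11 s=3: MISS | VC [31]
  [6] addr=0x7d blk=31 s=7: VC-HIT | VC [63]
  [7] addr=0xfc blk=63 s=7: VC-HIT | VC [31]
  [8] addr=0xdf blk=55 s=7: MISS | VC [31, 63]
  [9] addr=0xfd blk=63 s=7: VC-HIT | VC [31, 55]
  [10] addr=0x93 blk=36 s=4: MISS | VC [31, 55]
  [11] addr=0x7c blk=31 s=7: VC-HIT | VC [63, 55]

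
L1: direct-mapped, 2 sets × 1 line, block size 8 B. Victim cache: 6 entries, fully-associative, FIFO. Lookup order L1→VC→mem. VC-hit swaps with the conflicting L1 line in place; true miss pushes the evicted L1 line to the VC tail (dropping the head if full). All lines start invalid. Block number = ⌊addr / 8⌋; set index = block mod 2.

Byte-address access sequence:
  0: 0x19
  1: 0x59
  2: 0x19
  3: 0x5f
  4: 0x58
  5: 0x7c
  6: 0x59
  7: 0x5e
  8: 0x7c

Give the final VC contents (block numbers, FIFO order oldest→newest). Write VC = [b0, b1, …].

VC = [3, 11]

#0 0x19→b3/s1 MISS; vc=[]
#1 0x59→b11/s1 MISS; vc=[3]
#2 0x19→b3/s1 VC-HIT; vc=[11]
#3 0x5f→b11/s1 VC-HIT; vc=[3]
#4 0x58→b11/s1 L1-HIT; vc=[3]
#5 0x7c→b15/s1 MISS; vc=[3,11]
#6 0x59→b11/s1 VC-HIT; vc=[3,15]
#7 0x5e→b11/s1 L1-HIT; vc=[3,15]
#8 0x7c→b15/s1 VC-HIT; vc=[3,11]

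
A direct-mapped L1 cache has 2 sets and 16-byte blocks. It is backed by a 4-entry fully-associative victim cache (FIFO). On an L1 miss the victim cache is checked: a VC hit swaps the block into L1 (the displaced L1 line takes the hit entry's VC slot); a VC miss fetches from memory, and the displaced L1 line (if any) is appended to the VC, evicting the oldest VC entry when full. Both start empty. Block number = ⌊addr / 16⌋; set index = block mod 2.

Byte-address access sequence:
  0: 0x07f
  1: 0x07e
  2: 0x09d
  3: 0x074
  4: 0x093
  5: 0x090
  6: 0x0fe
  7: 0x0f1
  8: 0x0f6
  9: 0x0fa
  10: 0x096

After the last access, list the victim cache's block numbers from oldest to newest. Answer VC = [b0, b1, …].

VC = [7, 15]

  [0] addr=0x7f blk=7 s=1: MISS | VC []
  [1] addr=0x7e blk=7 s=1: L1-HIT | VC []
  [2] addr=0x9d blk=9 s=1: MISS | VC [7]
  [3] addr=0x74 blk=7 s=1: VC-HIT | VC [9]
  [4] addr=0x93 blk=9 s=1: VC-HIT | VC [7]
  [5] addr=0x90 blk=9 s=1: L1-HIT | VC [7]
  [6] addr=0xfe blk=15 s=1: MISS | VC [7, 9]
  [7] addr=0xf1 blk=15 s=1: L1-HIT | VC [7, 9]
  [8] addr=0xf6 blk=15 s=1: L1-HIT | VC [7, 9]
  [9] addr=0xfa blk=15 s=1: L1-HIT | VC [7, 9]
  [10] addr=0x96 blk=9 s=1: VC-HIT | VC [7, 15]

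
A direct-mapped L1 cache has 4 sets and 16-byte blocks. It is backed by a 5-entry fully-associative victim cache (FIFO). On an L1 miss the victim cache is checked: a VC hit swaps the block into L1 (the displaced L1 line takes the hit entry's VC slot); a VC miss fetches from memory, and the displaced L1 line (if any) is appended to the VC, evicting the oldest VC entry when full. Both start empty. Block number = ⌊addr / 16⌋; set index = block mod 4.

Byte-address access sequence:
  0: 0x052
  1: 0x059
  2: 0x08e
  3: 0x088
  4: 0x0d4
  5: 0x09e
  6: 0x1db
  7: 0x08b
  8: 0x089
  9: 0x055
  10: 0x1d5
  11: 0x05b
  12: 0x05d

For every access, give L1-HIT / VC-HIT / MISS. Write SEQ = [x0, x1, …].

#0 0x52→b5/s1 MISS; vc=[]
#1 0x59→b5/s1 L1-HIT; vc=[]
#2 0x8e→b8/s0 MISS; vc=[]
#3 0x88→b8/s0 L1-HIT; vc=[]
#4 0xd4→b13/s1 MISS; vc=[5]
#5 0x9e→b9/s1 MISS; vc=[5,13]
#6 0x1db→b29/s1 MISS; vc=[5,13,9]
#7 0x8b→b8/s0 L1-HIT; vc=[5,13,9]
#8 0x89→b8/s0 L1-HIT; vc=[5,13,9]
#9 0x55→b5/s1 VC-HIT; vc=[29,13,9]
#10 0x1d5→b29/s1 VC-HIT; vc=[5,13,9]
#11 0x5b→b5/s1 VC-HIT; vc=[29,13,9]
#12 0x5d→b5/s1 L1-HIT; vc=[29,13,9]

SEQ = [MISS, L1-HIT, MISS, L1-HIT, MISS, MISS, MISS, L1-HIT, L1-HIT, VC-HIT, VC-HIT, VC-HIT, L1-HIT]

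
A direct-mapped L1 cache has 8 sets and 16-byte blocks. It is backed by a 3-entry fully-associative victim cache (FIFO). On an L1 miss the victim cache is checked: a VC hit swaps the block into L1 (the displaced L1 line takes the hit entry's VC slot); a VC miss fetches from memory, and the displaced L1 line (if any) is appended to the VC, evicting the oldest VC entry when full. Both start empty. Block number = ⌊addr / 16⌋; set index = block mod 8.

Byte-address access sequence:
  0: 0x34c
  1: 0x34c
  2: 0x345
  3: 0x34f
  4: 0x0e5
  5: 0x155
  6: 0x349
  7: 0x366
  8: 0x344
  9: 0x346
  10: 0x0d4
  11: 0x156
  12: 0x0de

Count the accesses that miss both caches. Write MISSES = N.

0: 0x34c (blk 52, set 4) → MISS  vc=[]
1: 0x34c (blk 52, set 4) → L1-HIT  vc=[]
2: 0x345 (blk 52, set 4) → L1-HIT  vc=[]
3: 0x34f (blk 52, set 4) → L1-HIT  vc=[]
4: 0xe5 (blk 14, set 6) → MISS  vc=[]
5: 0x155 (blk 21, set 5) → MISS  vc=[]
6: 0x349 (blk 52, set 4) → L1-HIT  vc=[]
7: 0x366 (blk 54, set 6) → MISS  vc=[14]
8: 0x344 (blk 52, set 4) → L1-HIT  vc=[14]
9: 0x346 (blk 52, set 4) → L1-HIT  vc=[14]
10: 0xd4 (blk 13, set 5) → MISS  vc=[14, 21]
11: 0x156 (blk 21, set 5) → VC-HIT  vc=[14, 13]
12: 0xde (blk 13, set 5) → VC-HIT  vc=[14, 21]

MISSES = 5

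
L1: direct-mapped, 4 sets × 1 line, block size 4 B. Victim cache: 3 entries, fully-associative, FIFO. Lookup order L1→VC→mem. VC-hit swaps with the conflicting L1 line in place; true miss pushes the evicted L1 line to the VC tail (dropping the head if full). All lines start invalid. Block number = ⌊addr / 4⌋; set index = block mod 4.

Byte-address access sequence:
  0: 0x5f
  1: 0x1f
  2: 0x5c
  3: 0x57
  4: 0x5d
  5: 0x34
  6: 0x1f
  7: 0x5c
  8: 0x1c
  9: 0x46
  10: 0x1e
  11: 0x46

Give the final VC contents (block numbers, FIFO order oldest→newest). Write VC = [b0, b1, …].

0: 0x5f (blk 23, set 3) → MISS  vc=[]
1: 0x1f (blk 7, set 3) → MISS  vc=[23]
2: 0x5c (blk 23, set 3) → VC-HIT  vc=[7]
3: 0x57 (blk 21, set 1) → MISS  vc=[7]
4: 0x5d (blk 23, set 3) → L1-HIT  vc=[7]
5: 0x34 (blk 13, set 1) → MISS  vc=[7, 21]
6: 0x1f (blk 7, set 3) → VC-HIT  vc=[23, 21]
7: 0x5c (blk 23, set 3) → VC-HIT  vc=[7, 21]
8: 0x1c (blk 7, set 3) → VC-HIT  vc=[23, 21]
9: 0x46 (blk 17, set 1) → MISS  vc=[23, 21, 13]
10: 0x1e (blk 7, set 3) → L1-HIT  vc=[23, 21, 13]
11: 0x46 (blk 17, set 1) → L1-HIT  vc=[23, 21, 13]

VC = [23, 21, 13]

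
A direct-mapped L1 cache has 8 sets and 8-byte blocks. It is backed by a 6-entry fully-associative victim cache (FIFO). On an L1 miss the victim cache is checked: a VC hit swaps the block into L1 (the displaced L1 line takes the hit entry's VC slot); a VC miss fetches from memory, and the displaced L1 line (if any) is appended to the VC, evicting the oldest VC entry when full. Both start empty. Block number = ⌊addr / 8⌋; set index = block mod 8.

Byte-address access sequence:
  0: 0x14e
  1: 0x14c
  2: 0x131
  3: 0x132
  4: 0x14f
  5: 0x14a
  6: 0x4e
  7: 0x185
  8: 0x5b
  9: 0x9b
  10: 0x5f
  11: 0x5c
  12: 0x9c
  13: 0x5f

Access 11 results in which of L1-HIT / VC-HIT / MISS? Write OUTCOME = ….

0: 0x14e (blk 41, set 1) → MISS  vc=[]
1: 0x14c (blk 41, set 1) → L1-HIT  vc=[]
2: 0x131 (blk 38, set 6) → MISS  vc=[]
3: 0x132 (blk 38, set 6) → L1-HIT  vc=[]
4: 0x14f (blk 41, set 1) → L1-HIT  vc=[]
5: 0x14a (blk 41, set 1) → L1-HIT  vc=[]
6: 0x4e (blk 9, set 1) → MISS  vc=[41]
7: 0x185 (blk 48, set 0) → MISS  vc=[41]
8: 0x5b (blk 11, set 3) → MISS  vc=[41]
9: 0x9b (blk 19, set 3) → MISS  vc=[41, 11]
10: 0x5f (blk 11, set 3) → VC-HIT  vc=[41, 19]
11: 0x5c (blk 11, set 3) → L1-HIT  vc=[41, 19]
12: 0x9c (blk 19, set 3) → VC-HIT  vc=[41, 11]
13: 0x5f (blk 11, set 3) → VC-HIT  vc=[41, 19]

OUTCOME = L1-HIT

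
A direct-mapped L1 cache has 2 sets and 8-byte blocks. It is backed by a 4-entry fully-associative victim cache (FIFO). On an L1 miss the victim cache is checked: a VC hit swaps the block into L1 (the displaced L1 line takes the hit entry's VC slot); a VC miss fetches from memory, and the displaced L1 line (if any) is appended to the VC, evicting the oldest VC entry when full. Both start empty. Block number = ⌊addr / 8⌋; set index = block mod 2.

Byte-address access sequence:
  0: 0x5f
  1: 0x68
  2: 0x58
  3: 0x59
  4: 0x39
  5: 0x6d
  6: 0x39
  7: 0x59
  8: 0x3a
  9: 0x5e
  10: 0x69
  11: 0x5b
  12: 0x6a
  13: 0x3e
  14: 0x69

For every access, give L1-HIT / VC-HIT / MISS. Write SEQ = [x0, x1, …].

SEQ = [MISS, MISS, VC-HIT, L1-HIT, MISS, VC-HIT, VC-HIT, VC-HIT, VC-HIT, VC-HIT, VC-HIT, VC-HIT, VC-HIT, VC-HIT, VC-HIT]

0: 0x5f (blk 11, set 1) → MISS  vc=[]
1: 0x68 (blk 13, set 1) → MISS  vc=[11]
2: 0x58 (blk 11, set 1) → VC-HIT  vc=[13]
3: 0x59 (blk 11, set 1) → L1-HIT  vc=[13]
4: 0x39 (blk 7, set 1) → MISS  vc=[13, 11]
5: 0x6d (blk 13, set 1) → VC-HIT  vc=[7, 11]
6: 0x39 (blk 7, set 1) → VC-HIT  vc=[13, 11]
7: 0x59 (blk 11, set 1) → VC-HIT  vc=[13, 7]
8: 0x3a (blk 7, set 1) → VC-HIT  vc=[13, 11]
9: 0x5e (blk 11, set 1) → VC-HIT  vc=[13, 7]
10: 0x69 (blk 13, set 1) → VC-HIT  vc=[11, 7]
11: 0x5b (blk 11, set 1) → VC-HIT  vc=[13, 7]
12: 0x6a (blk 13, set 1) → VC-HIT  vc=[11, 7]
13: 0x3e (blk 7, set 1) → VC-HIT  vc=[11, 13]
14: 0x69 (blk 13, set 1) → VC-HIT  vc=[11, 7]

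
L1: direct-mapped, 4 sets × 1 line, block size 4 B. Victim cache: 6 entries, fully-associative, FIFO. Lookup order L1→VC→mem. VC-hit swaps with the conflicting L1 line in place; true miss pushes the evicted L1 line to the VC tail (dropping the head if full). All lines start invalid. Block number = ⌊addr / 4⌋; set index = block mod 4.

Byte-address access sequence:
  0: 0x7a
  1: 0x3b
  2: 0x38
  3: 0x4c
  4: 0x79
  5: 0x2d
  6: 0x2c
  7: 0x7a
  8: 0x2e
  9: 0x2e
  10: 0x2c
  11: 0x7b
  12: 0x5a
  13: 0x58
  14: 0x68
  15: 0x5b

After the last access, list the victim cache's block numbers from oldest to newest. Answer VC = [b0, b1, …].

0: 0x7a (blk 30, set 2) → MISS  vc=[]
1: 0x3b (blk 14, set 2) → MISS  vc=[30]
2: 0x38 (blk 14, set 2) → L1-HIT  vc=[30]
3: 0x4c (blk 19, set 3) → MISS  vc=[30]
4: 0x79 (blk 30, set 2) → VC-HIT  vc=[14]
5: 0x2d (blk 11, set 3) → MISS  vc=[14, 19]
6: 0x2c (blk 11, set 3) → L1-HIT  vc=[14, 19]
7: 0x7a (blk 30, set 2) → L1-HIT  vc=[14, 19]
8: 0x2e (blk 11, set 3) → L1-HIT  vc=[14, 19]
9: 0x2e (blk 11, set 3) → L1-HIT  vc=[14, 19]
10: 0x2c (blk 11, set 3) → L1-HIT  vc=[14, 19]
11: 0x7b (blk 30, set 2) → L1-HIT  vc=[14, 19]
12: 0x5a (blk 22, set 2) → MISS  vc=[14, 19, 30]
13: 0x58 (blk 22, set 2) → L1-HIT  vc=[14, 19, 30]
14: 0x68 (blk 26, set 2) → MISS  vc=[14, 19, 30, 22]
15: 0x5b (blk 22, set 2) → VC-HIT  vc=[14, 19, 30, 26]

VC = [14, 19, 30, 26]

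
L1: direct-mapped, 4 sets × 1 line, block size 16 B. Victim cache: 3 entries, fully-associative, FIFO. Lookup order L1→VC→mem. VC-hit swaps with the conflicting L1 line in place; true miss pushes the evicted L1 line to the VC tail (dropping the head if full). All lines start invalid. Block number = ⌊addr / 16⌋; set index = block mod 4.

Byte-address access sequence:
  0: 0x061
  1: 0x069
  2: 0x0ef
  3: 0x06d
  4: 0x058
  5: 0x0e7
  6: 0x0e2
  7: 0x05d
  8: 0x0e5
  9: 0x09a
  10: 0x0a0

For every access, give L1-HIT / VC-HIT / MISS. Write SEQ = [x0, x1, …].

  [0] addr=0x61 blk=6 s=2: MISS | VC []
  [1] addr=0x69 blk=6 s=2: L1-HIT | VC []
  [2] addr=0xef blk=14 s=2: MISS | VC [6]
  [3] addr=0x6d blk=6 s=2: VC-HIT | VC [14]
  [4] addr=0x58 blk=5 s=1: MISS | VC [14]
  [5] addr=0xe7 blk=14 s=2: VC-HIT | VC [6]
  [6] addr=0xe2 blk=14 s=2: L1-HIT | VC [6]
  [7] addr=0x5d blk=5 s=1: L1-HIT | VC [6]
  [8] addr=0xe5 blk=14 s=2: L1-HIT | VC [6]
  [9] addr=0x9a blk=9 s=1: MISS | VC [6, 5]
  [10] addr=0xa0 blk=10 s=2: MISS | VC [6, 5, 14]

SEQ = [MISS, L1-HIT, MISS, VC-HIT, MISS, VC-HIT, L1-HIT, L1-HIT, L1-HIT, MISS, MISS]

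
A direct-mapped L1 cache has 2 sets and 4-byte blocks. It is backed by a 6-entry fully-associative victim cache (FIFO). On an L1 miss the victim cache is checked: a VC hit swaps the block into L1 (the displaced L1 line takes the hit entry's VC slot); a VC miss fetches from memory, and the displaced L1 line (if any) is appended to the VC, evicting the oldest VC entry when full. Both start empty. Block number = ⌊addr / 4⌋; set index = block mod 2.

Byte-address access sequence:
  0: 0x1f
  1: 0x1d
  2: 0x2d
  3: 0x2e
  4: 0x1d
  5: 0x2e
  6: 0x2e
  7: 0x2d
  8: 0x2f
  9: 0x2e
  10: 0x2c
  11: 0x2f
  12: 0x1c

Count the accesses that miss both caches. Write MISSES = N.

MISSES = 2

0: 0x1f (blk 7, set 1) → MISS  vc=[]
1: 0x1d (blk 7, set 1) → L1-HIT  vc=[]
2: 0x2d (blk 11, set 1) → MISS  vc=[7]
3: 0x2e (blk 11, set 1) → L1-HIT  vc=[7]
4: 0x1d (blk 7, set 1) → VC-HIT  vc=[11]
5: 0x2e (blk 11, set 1) → VC-HIT  vc=[7]
6: 0x2e (blk 11, set 1) → L1-HIT  vc=[7]
7: 0x2d (blk 11, set 1) → L1-HIT  vc=[7]
8: 0x2f (blk 11, set 1) → L1-HIT  vc=[7]
9: 0x2e (blk 11, set 1) → L1-HIT  vc=[7]
10: 0x2c (blk 11, set 1) → L1-HIT  vc=[7]
11: 0x2f (blk 11, set 1) → L1-HIT  vc=[7]
12: 0x1c (blk 7, set 1) → VC-HIT  vc=[11]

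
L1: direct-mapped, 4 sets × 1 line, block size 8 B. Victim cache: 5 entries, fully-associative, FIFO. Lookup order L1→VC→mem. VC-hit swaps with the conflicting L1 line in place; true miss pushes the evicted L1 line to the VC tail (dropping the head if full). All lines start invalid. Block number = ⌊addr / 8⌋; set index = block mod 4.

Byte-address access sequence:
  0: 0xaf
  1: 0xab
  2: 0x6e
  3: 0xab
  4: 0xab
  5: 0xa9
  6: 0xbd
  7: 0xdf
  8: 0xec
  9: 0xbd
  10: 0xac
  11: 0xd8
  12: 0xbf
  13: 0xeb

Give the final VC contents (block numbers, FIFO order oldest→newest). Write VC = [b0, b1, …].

VC = [13, 27, 21]

  [0] addr=0xaf blk=21 s=1: MISS | VC []
  [1] addr=0xab blk=21 s=1: L1-HIT | VC []
  [2] addr=0x6e blk=13 s=1: MISS | VC [21]
  [3] addr=0xab blk=21 s=1: VC-HIT | VC [13]
  [4] addr=0xab blk=21 s=1: L1-HIT | VC [13]
  [5] addr=0xa9 blk=21 s=1: L1-HIT | VC [13]
  [6] addr=0xbd blk=23 s=3: MISS | VC [13]
  [7] addr=0xdf blk=27 s=3: MISS | VC [13, 23]
  [8] addr=0xec blk=29 s=1: MISS | VC [13, 23, 21]
  [9] addr=0xbd blk=23 s=3: VC-HIT | VC [13, 27, 21]
  [10] addr=0xac blk=21 s=1: VC-HIT | VC [13, 27, 29]
  [11] addr=0xd8 blk=27 s=3: VC-HIT | VC [13, 23, 29]
  [12] addr=0xbf blk=23 s=3: VC-HIT | VC [13, 27, 29]
  [13] addr=0xeb blk=29 s=1: VC-HIT | VC [13, 27, 21]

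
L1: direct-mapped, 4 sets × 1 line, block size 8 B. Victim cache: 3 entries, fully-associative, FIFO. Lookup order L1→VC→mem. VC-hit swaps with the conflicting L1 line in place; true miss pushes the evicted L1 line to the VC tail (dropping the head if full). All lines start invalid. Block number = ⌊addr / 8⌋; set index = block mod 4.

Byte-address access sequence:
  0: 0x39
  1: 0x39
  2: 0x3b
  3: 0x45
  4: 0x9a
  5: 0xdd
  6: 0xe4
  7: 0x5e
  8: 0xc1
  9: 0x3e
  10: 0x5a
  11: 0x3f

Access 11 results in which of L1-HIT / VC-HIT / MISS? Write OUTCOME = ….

OUTCOME = VC-HIT

  [0] addr=0x39 blk=7 s=3: MISS | VC []
  [1] addr=0x39 blk=7 s=3: L1-HIT | VC []
  [2] addr=0x3b blk=7 s=3: L1-HIT | VC []
  [3] addr=0x45 blk=8 s=0: MISS | VC []
  [4] addr=0x9a blk=19 s=3: MISS | VC [7]
  [5] addr=0xdd blk=27 s=3: MISS | VC [7, 19]
  [6] addr=0xe4 blk=28 s=0: MISS | VC [7, 19, 8]
  [7] addr=0x5e blk=11 s=3: MISS | VC [19, 8, 27]
  [8] addr=0xc1 blk=24 s=0: MISS | VC [8, 27, 28]
  [9] addr=0x3e blk=7 s=3: MISS | VC [27, 28, 11]
  [10] addr=0x5a blk=11 s=3: VC-HIT | VC [27, 28, 7]
  [11] addr=0x3f blk=7 s=3: VC-HIT | VC [27, 28, 11]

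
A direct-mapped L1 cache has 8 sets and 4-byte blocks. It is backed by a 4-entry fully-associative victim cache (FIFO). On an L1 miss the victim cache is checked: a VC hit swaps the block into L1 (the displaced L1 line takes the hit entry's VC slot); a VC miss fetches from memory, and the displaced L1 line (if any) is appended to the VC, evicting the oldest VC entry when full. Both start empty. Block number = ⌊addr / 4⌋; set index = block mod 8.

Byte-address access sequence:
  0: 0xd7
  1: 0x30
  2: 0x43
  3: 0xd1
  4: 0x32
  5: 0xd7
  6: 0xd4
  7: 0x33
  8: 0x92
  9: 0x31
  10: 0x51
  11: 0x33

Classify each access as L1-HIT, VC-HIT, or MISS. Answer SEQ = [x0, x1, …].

SEQ = [MISS, MISS, MISS, MISS, VC-HIT, L1-HIT, L1-HIT, L1-HIT, MISS, VC-HIT, MISS, VC-HIT]

  [0] addr=0xd7 blk=53 s=5: MISS | VC []
  [1] addr=0x30 blk=12 s=4: MISS | VC []
  [2] addr=0x43 blk=16 s=0: MISS | VC []
  [3] addr=0xd1 blk=52 s=4: MISS | VC [12]
  [4] addr=0x32 blk=12 s=4: VC-HIT | VC [52]
  [5] addr=0xd7 blk=53 s=5: L1-HIT | VC [52]
  [6] addr=0xd4 blk=53 s=5: L1-HIT | VC [52]
  [7] addr=0x33 blk=12 s=4: L1-HIT | VC [52]
  [8] addr=0x92 blk=36 s=4: MISS | VC [52, 12]
  [9] addr=0x31 blk=12 s=4: VC-HIT | VC [52, 36]
  [10] addr=0x51 blk=20 s=4: MISS | VC [52, 36, 12]
  [11] addr=0x33 blk=12 s=4: VC-HIT | VC [52, 36, 20]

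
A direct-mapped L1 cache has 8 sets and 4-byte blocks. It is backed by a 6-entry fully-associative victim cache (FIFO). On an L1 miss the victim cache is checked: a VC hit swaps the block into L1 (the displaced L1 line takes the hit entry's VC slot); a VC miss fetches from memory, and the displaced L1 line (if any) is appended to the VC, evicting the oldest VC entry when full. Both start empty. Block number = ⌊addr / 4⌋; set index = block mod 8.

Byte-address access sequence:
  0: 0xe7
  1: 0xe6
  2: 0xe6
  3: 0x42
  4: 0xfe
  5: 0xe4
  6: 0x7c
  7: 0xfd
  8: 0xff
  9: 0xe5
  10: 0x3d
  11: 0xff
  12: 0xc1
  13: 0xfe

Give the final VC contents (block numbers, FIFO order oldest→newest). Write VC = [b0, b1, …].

  [0] addr=0xe7 blk=57 s=1: MISS | VC []
  [1] addr=0xe6 blk=57 s=1: L1-HIT | VC []
  [2] addr=0xe6 blk=57 s=1: L1-HIT | VC []
  [3] addr=0x42 blk=16 s=0: MISS | VC []
  [4] addr=0xfe blk=63 s=7: MISS | VC []
  [5] addr=0xe4 blk=57 s=1: L1-HIT | VC []
  [6] addr=0x7c blk=31 s=7: MISS | VC [63]
  [7] addr=0xfd blk=63 s=7: VC-HIT | VC [31]
  [8] addr=0xff blk=63 s=7: L1-HIT | VC [31]
  [9] addr=0xe5 blk=57 s=1: L1-HIT | VC [31]
  [10] addr=0x3d blk=15 s=7: MISS | VC [31, 63]
  [11] addr=0xff blk=63 s=7: VC-HIT | VC [31, 15]
  [12] addr=0xc1 blk=48 s=0: MISS | VC [31, 15, 16]
  [13] addr=0xfe blk=63 s=7: L1-HIT | VC [31, 15, 16]

VC = [31, 15, 16]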